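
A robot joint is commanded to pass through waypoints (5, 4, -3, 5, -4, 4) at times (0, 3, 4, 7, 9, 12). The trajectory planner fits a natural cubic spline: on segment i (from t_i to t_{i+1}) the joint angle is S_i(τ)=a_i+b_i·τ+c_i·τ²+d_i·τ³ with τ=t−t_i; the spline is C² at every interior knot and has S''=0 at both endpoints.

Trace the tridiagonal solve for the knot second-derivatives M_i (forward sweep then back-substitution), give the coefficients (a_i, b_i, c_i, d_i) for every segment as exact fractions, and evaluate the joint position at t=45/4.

  seg 0: a=5 b=2557/888 c=0 d=-317/888
  seg 1: a=4 b=-3001/444 c=-951/296 d=2639/888
  seg 2: a=-3 b=-3791/888 c=211/37 d=-3011/2664
  seg 3: a=5 b=-253/444 c=-1323/296 d=139/111
  seg 4: a=-4 b=-1519/444 c=901/296 d=-901/2664
S(45/4) = -2657/18944

Δ: Δ0=-1/3, Δ1=-7, Δ2=8/3, Δ3=-9/2, Δ4=8/3
row 1: diag=8, rhs=-40; c'=1/8, d'=-5
row 2: denom=8−1·1/8=63/8; d'=(58−1·-5)/(63/8)=8
row 3: denom=10−3·8/21=62/7; d'=(-43−3·8)/(62/7)=-469/62
row 4: denom=10−2·7/31=296/31; d'=(43−2·-469/62)/(296/31)=901/148
back: M4=901/148
back: M3=-469/62−7/31·901/148=-1323/148
back: M2=8−8/21·-1323/148=422/37
back: M1=-5−1/8·422/37=-951/148
M: M0=0, M1=-951/148, M2=422/37, M3=-1323/148, M4=901/148, M5=0
seg 0: a=5, c=M0/2=0, d=(M1−M0)/(6·3)=-317/888, b=Δ0−h0·(2M0+M1)/6=2557/888
seg 1: a=4, c=M1/2=-951/296, d=(M2−M1)/(6·1)=2639/888, b=Δ1−h1·(2M1+M2)/6=-3001/444
seg 2: a=-3, c=M2/2=211/37, d=(M3−M2)/(6·3)=-3011/2664, b=Δ2−h2·(2M2+M3)/6=-3791/888
seg 3: a=5, c=M3/2=-1323/296, d=(M4−M3)/(6·2)=139/111, b=Δ3−h3·(2M3+M4)/6=-253/444
seg 4: a=-4, c=M4/2=901/296, d=(M5−M4)/(6·3)=-901/2664, b=Δ4−h4·(2M4+M5)/6=-1519/444
t_q=45/4 → seg 4, τ=9/4; S=-4+-1519/444·τ+901/296·τ²+-901/2664·τ³=-2657/18944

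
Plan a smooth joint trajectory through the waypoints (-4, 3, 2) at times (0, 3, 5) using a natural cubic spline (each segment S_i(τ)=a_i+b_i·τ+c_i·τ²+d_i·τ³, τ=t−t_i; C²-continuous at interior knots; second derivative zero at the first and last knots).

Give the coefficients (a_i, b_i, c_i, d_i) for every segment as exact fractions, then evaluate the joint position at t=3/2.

  seg 0: a=-4 b=191/60 c=0 d=-17/180
  seg 1: a=3 b=19/30 c=-17/20 d=17/120
S(3/2) = 73/160

Δ: Δ0=7/3, Δ1=-1/2
row 1: diag=10, rhs=-17; c'=1/5, d'=-17/10
back: M1=-17/10
M: M0=0, M1=-17/10, M2=0
seg 0: a=-4, c=M0/2=0, d=(M1−M0)/(6·3)=-17/180, b=Δ0−h0·(2M0+M1)/6=191/60
seg 1: a=3, c=M1/2=-17/20, d=(M2−M1)/(6·2)=17/120, b=Δ1−h1·(2M1+M2)/6=19/30
t_q=3/2 → seg 0, τ=3/2; S=-4+191/60·τ+0·τ²+-17/180·τ³=73/160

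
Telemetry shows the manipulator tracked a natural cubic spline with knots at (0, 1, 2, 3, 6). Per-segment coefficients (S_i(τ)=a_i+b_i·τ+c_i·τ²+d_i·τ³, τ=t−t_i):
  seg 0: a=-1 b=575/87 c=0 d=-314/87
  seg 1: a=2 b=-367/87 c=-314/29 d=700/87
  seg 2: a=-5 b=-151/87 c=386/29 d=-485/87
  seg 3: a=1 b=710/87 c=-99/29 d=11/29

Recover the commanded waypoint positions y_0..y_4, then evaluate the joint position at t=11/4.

y_0 = S_0(0) = a_0 = -1
y_1 = S_1(0) = a_1 = 2
y_2 = S_2(0) = a_2 = -5
y_3 = S_3(0) = a_3 = 1
y_4 = S_3(3) = 5
t_q=11/4 is in segment 2 (τ=3/4); S_2(τ)=-2165/1856

y_0=-1 y_1=2 y_2=-5 y_3=1 y_4=5
S(11/4) = -2165/1856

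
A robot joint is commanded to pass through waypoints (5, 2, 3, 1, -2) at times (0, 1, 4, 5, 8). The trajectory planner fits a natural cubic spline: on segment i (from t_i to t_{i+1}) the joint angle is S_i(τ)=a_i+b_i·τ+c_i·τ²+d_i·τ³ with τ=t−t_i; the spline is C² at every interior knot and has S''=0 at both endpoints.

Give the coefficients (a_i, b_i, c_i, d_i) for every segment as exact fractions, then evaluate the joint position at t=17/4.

Δ: Δ0=-3, Δ1=1/3, Δ2=-2, Δ3=-1
row 1: diag=8, rhs=20; c'=3/8, d'=5/2
row 2: denom=8−3·3/8=55/8; d'=(-14−3·5/2)/(55/8)=-172/55
row 3: denom=8−1·8/55=432/55; d'=(6−1·-172/55)/(432/55)=251/216
back: M3=251/216
back: M2=-172/55−8/55·251/216=-89/27
back: M1=5/2−3/8·-89/27=269/72
M: M0=0, M1=269/72, M2=-89/27, M3=251/216, M4=0
seg 0: a=5, c=M0/2=0, d=(M1−M0)/(6·1)=269/432, b=Δ0−h0·(2M0+M1)/6=-1565/432
seg 1: a=2, c=M1/2=269/144, d=(M2−M1)/(6·3)=-1519/3888, b=Δ1−h1·(2M1+M2)/6=-379/216
seg 2: a=3, c=M2/2=-89/54, d=(M3−M2)/(6·1)=107/144, b=Δ2−h2·(2M2+M3)/6=-473/432
seg 3: a=1, c=M3/2=251/432, d=(M4−M3)/(6·3)=-251/3888, b=Δ3−h3·(2M3+M4)/6=-467/216
t_q=17/4 → seg 2, τ=1/4; S=3+-473/432·τ+-89/54·τ²+107/144·τ³=24283/9216

  seg 0: a=5 b=-1565/432 c=0 d=269/432
  seg 1: a=2 b=-379/216 c=269/144 d=-1519/3888
  seg 2: a=3 b=-473/432 c=-89/54 d=107/144
  seg 3: a=1 b=-467/216 c=251/432 d=-251/3888
S(17/4) = 24283/9216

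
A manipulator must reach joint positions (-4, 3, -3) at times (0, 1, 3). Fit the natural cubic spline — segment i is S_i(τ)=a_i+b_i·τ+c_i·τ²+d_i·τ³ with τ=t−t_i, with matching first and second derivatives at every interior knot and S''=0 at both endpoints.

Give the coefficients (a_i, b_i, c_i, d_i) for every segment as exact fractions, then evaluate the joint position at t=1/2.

  seg 0: a=-4 b=26/3 c=0 d=-5/3
  seg 1: a=3 b=11/3 c=-5 d=5/6
S(1/2) = 1/8

Δ: Δ0=7, Δ1=-3
row 1: diag=6, rhs=-60; c'=1/3, d'=-10
back: M1=-10
M: M0=0, M1=-10, M2=0
seg 0: a=-4, c=M0/2=0, d=(M1−M0)/(6·1)=-5/3, b=Δ0−h0·(2M0+M1)/6=26/3
seg 1: a=3, c=M1/2=-5, d=(M2−M1)/(6·2)=5/6, b=Δ1−h1·(2M1+M2)/6=11/3
t_q=1/2 → seg 0, τ=1/2; S=-4+26/3·τ+0·τ²+-5/3·τ³=1/8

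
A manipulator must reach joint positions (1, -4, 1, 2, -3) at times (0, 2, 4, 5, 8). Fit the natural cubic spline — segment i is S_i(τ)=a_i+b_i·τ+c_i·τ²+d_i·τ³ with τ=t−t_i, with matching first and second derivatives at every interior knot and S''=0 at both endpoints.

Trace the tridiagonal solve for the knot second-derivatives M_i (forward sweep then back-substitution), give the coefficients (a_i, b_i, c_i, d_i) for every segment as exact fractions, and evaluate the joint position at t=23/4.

  seg 0: a=1 b=-2051/516 c=0 d=761/2064
  seg 1: a=-4 b=58/129 c=761/344 d=-1225/2064
  seg 2: a=1 b=1123/516 c=-58/43 d=89/516
  seg 3: a=2 b=-1/258 c=-143/172 d=143/1548
S(23/4) = 17265/11008

Δ: Δ0=-5/2, Δ1=5/2, Δ2=1, Δ3=-5/3
row 1: diag=8, rhs=30; c'=1/4, d'=15/4
row 2: denom=6−2·1/4=11/2; d'=(-9−2·15/4)/(11/2)=-3
row 3: denom=8−1·2/11=86/11; d'=(-16−1·-3)/(86/11)=-143/86
back: M3=-143/86
back: M2=-3−2/11·-143/86=-116/43
back: M1=15/4−1/4·-116/43=761/172
M: M0=0, M1=761/172, M2=-116/43, M3=-143/86, M4=0
seg 0: a=1, c=M0/2=0, d=(M1−M0)/(6·2)=761/2064, b=Δ0−h0·(2M0+M1)/6=-2051/516
seg 1: a=-4, c=M1/2=761/344, d=(M2−M1)/(6·2)=-1225/2064, b=Δ1−h1·(2M1+M2)/6=58/129
seg 2: a=1, c=M2/2=-58/43, d=(M3−M2)/(6·1)=89/516, b=Δ2−h2·(2M2+M3)/6=1123/516
seg 3: a=2, c=M3/2=-143/172, d=(M4−M3)/(6·3)=143/1548, b=Δ3−h3·(2M3+M4)/6=-1/258
t_q=23/4 → seg 3, τ=3/4; S=2+-1/258·τ+-143/172·τ²+143/1548·τ³=17265/11008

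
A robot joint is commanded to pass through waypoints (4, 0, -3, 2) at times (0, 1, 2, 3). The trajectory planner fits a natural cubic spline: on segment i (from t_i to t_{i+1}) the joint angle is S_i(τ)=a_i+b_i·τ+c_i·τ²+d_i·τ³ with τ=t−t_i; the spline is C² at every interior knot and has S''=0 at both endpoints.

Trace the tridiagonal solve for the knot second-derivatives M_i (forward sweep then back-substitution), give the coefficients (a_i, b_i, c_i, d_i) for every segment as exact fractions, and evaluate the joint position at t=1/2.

  seg 0: a=4 b=-56/15 c=0 d=-4/15
  seg 1: a=0 b=-68/15 c=-4/5 d=7/3
  seg 2: a=-3 b=13/15 c=31/5 d=-31/15
S(1/2) = 21/10

Δ: Δ0=-4, Δ1=-3, Δ2=5
row 1: diag=4, rhs=6; c'=1/4, d'=3/2
row 2: denom=4−1·1/4=15/4; d'=(48−1·3/2)/(15/4)=62/5
back: M2=62/5
back: M1=3/2−1/4·62/5=-8/5
M: M0=0, M1=-8/5, M2=62/5, M3=0
seg 0: a=4, c=M0/2=0, d=(M1−M0)/(6·1)=-4/15, b=Δ0−h0·(2M0+M1)/6=-56/15
seg 1: a=0, c=M1/2=-4/5, d=(M2−M1)/(6·1)=7/3, b=Δ1−h1·(2M1+M2)/6=-68/15
seg 2: a=-3, c=M2/2=31/5, d=(M3−M2)/(6·1)=-31/15, b=Δ2−h2·(2M2+M3)/6=13/15
t_q=1/2 → seg 0, τ=1/2; S=4+-56/15·τ+0·τ²+-4/15·τ³=21/10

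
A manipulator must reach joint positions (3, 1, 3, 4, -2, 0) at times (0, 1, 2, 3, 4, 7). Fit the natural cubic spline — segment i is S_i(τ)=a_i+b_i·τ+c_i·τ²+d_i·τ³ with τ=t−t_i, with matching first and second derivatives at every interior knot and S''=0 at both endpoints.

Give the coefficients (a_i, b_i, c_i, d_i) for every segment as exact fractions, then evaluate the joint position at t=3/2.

  seg 0: a=3 b=-3895/1299 c=0 d=1297/1299
  seg 1: a=1 b=-4/1299 c=1297/433 d=-1289/1299
  seg 2: a=3 b=3911/1299 c=8/433 d=-2636/1299
  seg 3: a=4 b=-3949/1299 c=-2628/433 d=4039/1299
  seg 4: a=-2 b=-7600/1299 c=1411/433 d=-1411/3897
S(3/2) = 5623/3464

Δ: Δ0=-2, Δ1=2, Δ2=1, Δ3=-6, Δ4=2/3
row 1: diag=4, rhs=24; c'=1/4, d'=6
row 2: denom=4−1·1/4=15/4; d'=(-6−1·6)/(15/4)=-16/5
row 3: denom=4−1·4/15=56/15; d'=(-42−1·-16/5)/(56/15)=-291/28
row 4: denom=8−1·15/56=433/56; d'=(40−1·-291/28)/(433/56)=2822/433
back: M4=2822/433
back: M3=-291/28−15/56·2822/433=-5256/433
back: M2=-16/5−4/15·-5256/433=16/433
back: M1=6−1/4·16/433=2594/433
M: M0=0, M1=2594/433, M2=16/433, M3=-5256/433, M4=2822/433, M5=0
seg 0: a=3, c=M0/2=0, d=(M1−M0)/(6·1)=1297/1299, b=Δ0−h0·(2M0+M1)/6=-3895/1299
seg 1: a=1, c=M1/2=1297/433, d=(M2−M1)/(6·1)=-1289/1299, b=Δ1−h1·(2M1+M2)/6=-4/1299
seg 2: a=3, c=M2/2=8/433, d=(M3−M2)/(6·1)=-2636/1299, b=Δ2−h2·(2M2+M3)/6=3911/1299
seg 3: a=4, c=M3/2=-2628/433, d=(M4−M3)/(6·1)=4039/1299, b=Δ3−h3·(2M3+M4)/6=-3949/1299
seg 4: a=-2, c=M4/2=1411/433, d=(M5−M4)/(6·3)=-1411/3897, b=Δ4−h4·(2M4+M5)/6=-7600/1299
t_q=3/2 → seg 1, τ=1/2; S=1+-4/1299·τ+1297/433·τ²+-1289/1299·τ³=5623/3464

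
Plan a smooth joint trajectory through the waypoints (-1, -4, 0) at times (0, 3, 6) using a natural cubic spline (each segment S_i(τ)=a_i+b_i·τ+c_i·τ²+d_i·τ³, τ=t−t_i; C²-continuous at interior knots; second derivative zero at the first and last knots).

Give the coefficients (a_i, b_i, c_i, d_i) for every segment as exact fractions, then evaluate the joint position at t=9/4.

  seg 0: a=-1 b=-19/12 c=0 d=7/108
  seg 1: a=-4 b=1/6 c=7/12 d=-7/108
S(9/4) = -979/256

Δ: Δ0=-1, Δ1=4/3
row 1: diag=12, rhs=14; c'=1/4, d'=7/6
back: M1=7/6
M: M0=0, M1=7/6, M2=0
seg 0: a=-1, c=M0/2=0, d=(M1−M0)/(6·3)=7/108, b=Δ0−h0·(2M0+M1)/6=-19/12
seg 1: a=-4, c=M1/2=7/12, d=(M2−M1)/(6·3)=-7/108, b=Δ1−h1·(2M1+M2)/6=1/6
t_q=9/4 → seg 0, τ=9/4; S=-1+-19/12·τ+0·τ²+7/108·τ³=-979/256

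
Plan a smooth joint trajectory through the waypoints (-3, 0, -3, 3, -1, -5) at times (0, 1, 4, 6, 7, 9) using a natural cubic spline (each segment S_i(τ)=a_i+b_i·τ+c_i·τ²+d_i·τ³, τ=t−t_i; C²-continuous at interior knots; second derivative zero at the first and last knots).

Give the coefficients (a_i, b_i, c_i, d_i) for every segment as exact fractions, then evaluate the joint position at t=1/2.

  seg 0: a=-3 b=8867/2293 c=0 d=-1988/2293
  seg 1: a=0 b=2903/2293 c=-5964/2293 d=4232/6879
  seg 2: a=-3 b=5207/2293 c=6732/2293 d=-2948/2293
  seg 3: a=3 b=-3241/2293 c=-10956/2293 d=5025/2293
  seg 4: a=-1 b=-10078/2293 c=4119/2293 d=-1373/4586
S(1/2) = -2694/2293

Δ: Δ0=3, Δ1=-1, Δ2=3, Δ3=-4, Δ4=-2
row 1: diag=8, rhs=-24; c'=3/8, d'=-3
row 2: denom=10−3·3/8=71/8; d'=(24−3·-3)/(71/8)=264/71
row 3: denom=6−2·16/71=394/71; d'=(-42−2·264/71)/(394/71)=-1755/197
row 4: denom=6−1·71/394=2293/394; d'=(12−1·-1755/197)/(2293/394)=8238/2293
back: M4=8238/2293
back: M3=-1755/197−71/394·8238/2293=-21912/2293
back: M2=264/71−16/71·-21912/2293=13464/2293
back: M1=-3−3/8·13464/2293=-11928/2293
M: M0=0, M1=-11928/2293, M2=13464/2293, M3=-21912/2293, M4=8238/2293, M5=0
seg 0: a=-3, c=M0/2=0, d=(M1−M0)/(6·1)=-1988/2293, b=Δ0−h0·(2M0+M1)/6=8867/2293
seg 1: a=0, c=M1/2=-5964/2293, d=(M2−M1)/(6·3)=4232/6879, b=Δ1−h1·(2M1+M2)/6=2903/2293
seg 2: a=-3, c=M2/2=6732/2293, d=(M3−M2)/(6·2)=-2948/2293, b=Δ2−h2·(2M2+M3)/6=5207/2293
seg 3: a=3, c=M3/2=-10956/2293, d=(M4−M3)/(6·1)=5025/2293, b=Δ3−h3·(2M3+M4)/6=-3241/2293
seg 4: a=-1, c=M4/2=4119/2293, d=(M5−M4)/(6·2)=-1373/4586, b=Δ4−h4·(2M4+M5)/6=-10078/2293
t_q=1/2 → seg 0, τ=1/2; S=-3+8867/2293·τ+0·τ²+-1988/2293·τ³=-2694/2293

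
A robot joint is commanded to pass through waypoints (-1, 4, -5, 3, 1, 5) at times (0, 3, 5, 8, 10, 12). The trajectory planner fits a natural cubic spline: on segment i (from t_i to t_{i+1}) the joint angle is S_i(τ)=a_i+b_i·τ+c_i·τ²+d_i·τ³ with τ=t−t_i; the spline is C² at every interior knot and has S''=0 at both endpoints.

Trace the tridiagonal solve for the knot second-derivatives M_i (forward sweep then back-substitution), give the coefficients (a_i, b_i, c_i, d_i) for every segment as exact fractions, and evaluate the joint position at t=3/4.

  seg 0: a=-1 b=3449/822 c=0 d=-77/274
  seg 1: a=4 b=-1394/411 c=-693/274 d=3247/3288
  seg 2: a=-5 b=-1363/822 c=1861/548 d=-357/548
  seg 3: a=3 b=1855/1644 c=-338/137 d=4613/6576
  seg 4: a=1 b=-265/822 c=1909/1096 d=-1909/6576
S(3/4) = 35569/17536

Δ: Δ0=5/3, Δ1=-9/2, Δ2=8/3, Δ3=-1, Δ4=2
row 1: diag=10, rhs=-37; c'=1/5, d'=-37/10
row 2: denom=10−2·1/5=48/5; d'=(43−2·-37/10)/(48/5)=21/4
row 3: denom=10−3·5/16=145/16; d'=(-22−3·21/4)/(145/16)=-604/145
row 4: denom=8−2·32/145=1096/145; d'=(18−2·-604/145)/(1096/145)=1909/548
back: M4=1909/548
back: M3=-604/145−32/145·1909/548=-676/137
back: M2=21/4−5/16·-676/137=1861/274
back: M1=-37/10−1/5·1861/274=-693/137
M: M0=0, M1=-693/137, M2=1861/274, M3=-676/137, M4=1909/548, M5=0
seg 0: a=-1, c=M0/2=0, d=(M1−M0)/(6·3)=-77/274, b=Δ0−h0·(2M0+M1)/6=3449/822
seg 1: a=4, c=M1/2=-693/274, d=(M2−M1)/(6·2)=3247/3288, b=Δ1−h1·(2M1+M2)/6=-1394/411
seg 2: a=-5, c=M2/2=1861/548, d=(M3−M2)/(6·3)=-357/548, b=Δ2−h2·(2M2+M3)/6=-1363/822
seg 3: a=3, c=M3/2=-338/137, d=(M4−M3)/(6·2)=4613/6576, b=Δ3−h3·(2M3+M4)/6=1855/1644
seg 4: a=1, c=M4/2=1909/1096, d=(M5−M4)/(6·2)=-1909/6576, b=Δ4−h4·(2M4+M5)/6=-265/822
t_q=3/4 → seg 0, τ=3/4; S=-1+3449/822·τ+0·τ²+-77/274·τ³=35569/17536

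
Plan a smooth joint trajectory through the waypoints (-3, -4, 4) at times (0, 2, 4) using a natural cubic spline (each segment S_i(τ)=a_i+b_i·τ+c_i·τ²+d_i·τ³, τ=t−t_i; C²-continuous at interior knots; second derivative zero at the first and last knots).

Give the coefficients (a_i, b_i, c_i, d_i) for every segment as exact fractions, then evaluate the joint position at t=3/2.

  seg 0: a=-3 b=-13/8 c=0 d=9/32
  seg 1: a=-4 b=7/4 c=27/16 d=-9/32
S(3/2) = -1149/256

Δ: Δ0=-1/2, Δ1=4
row 1: diag=8, rhs=27; c'=1/4, d'=27/8
back: M1=27/8
M: M0=0, M1=27/8, M2=0
seg 0: a=-3, c=M0/2=0, d=(M1−M0)/(6·2)=9/32, b=Δ0−h0·(2M0+M1)/6=-13/8
seg 1: a=-4, c=M1/2=27/16, d=(M2−M1)/(6·2)=-9/32, b=Δ1−h1·(2M1+M2)/6=7/4
t_q=3/2 → seg 0, τ=3/2; S=-3+-13/8·τ+0·τ²+9/32·τ³=-1149/256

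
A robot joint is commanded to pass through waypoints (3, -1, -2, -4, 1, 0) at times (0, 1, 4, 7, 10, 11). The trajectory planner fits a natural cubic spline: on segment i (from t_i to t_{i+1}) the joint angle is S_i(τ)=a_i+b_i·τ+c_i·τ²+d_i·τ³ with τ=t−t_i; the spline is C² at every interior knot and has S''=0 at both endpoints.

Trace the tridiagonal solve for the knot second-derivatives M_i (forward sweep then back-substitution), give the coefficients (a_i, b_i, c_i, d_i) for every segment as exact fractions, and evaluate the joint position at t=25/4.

Δ: Δ0=-4, Δ1=-1/3, Δ2=-2/3, Δ3=5/3, Δ4=-1
row 1: diag=8, rhs=22; c'=3/8, d'=11/4
row 2: denom=12−3·3/8=87/8; d'=(-2−3·11/4)/(87/8)=-82/87
row 3: denom=12−3·8/29=324/29; d'=(14−3·-82/87)/(324/29)=122/81
row 4: denom=8−3·29/108=259/36; d'=(-16−3·122/81)/(259/36)=-2216/777
back: M4=-2216/777
back: M3=122/81−29/108·-2216/777=5296/2331
back: M2=-82/87−8/29·5296/2331=-3658/2331
back: M1=11/4−3/8·-3658/2331=2594/777
M: M0=0, M1=2594/777, M2=-3658/2331, M3=5296/2331, M4=-2216/777, M5=0
seg 0: a=3, c=M0/2=0, d=(M1−M0)/(6·1)=1297/2331, b=Δ0−h0·(2M0+M1)/6=-10621/2331
seg 1: a=-1, c=M1/2=1297/777, d=(M2−M1)/(6·3)=-5720/20979, b=Δ1−h1·(2M1+M2)/6=-6730/2331
seg 2: a=-2, c=M2/2=-1829/2331, d=(M3−M2)/(6·3)=121/567, b=Δ2−h2·(2M2+M3)/6=-544/2331
seg 3: a=-4, c=M3/2=2648/2331, d=(M4−M3)/(6·3)=-5972/20979, b=Δ3−h3·(2M3+M4)/6=1913/2331
seg 4: a=1, c=M4/2=-1108/777, d=(M5−M4)/(6·1)=1108/2331, b=Δ4−h4·(2M4+M5)/6=-115/2331
t_q=25/4 → seg 2, τ=9/4; S=-2+-544/2331·τ+-1829/2331·τ²+121/567·τ³=-67407/16576

  seg 0: a=3 b=-10621/2331 c=0 d=1297/2331
  seg 1: a=-1 b=-6730/2331 c=1297/777 d=-5720/20979
  seg 2: a=-2 b=-544/2331 c=-1829/2331 d=121/567
  seg 3: a=-4 b=1913/2331 c=2648/2331 d=-5972/20979
  seg 4: a=1 b=-115/2331 c=-1108/777 d=1108/2331
S(25/4) = -67407/16576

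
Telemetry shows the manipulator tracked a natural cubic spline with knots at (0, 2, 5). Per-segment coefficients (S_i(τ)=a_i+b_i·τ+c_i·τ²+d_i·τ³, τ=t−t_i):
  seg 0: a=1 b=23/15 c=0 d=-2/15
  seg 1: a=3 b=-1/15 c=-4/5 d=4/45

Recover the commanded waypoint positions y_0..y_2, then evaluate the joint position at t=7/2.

y_0 = S_0(0) = a_0 = 1
y_1 = S_1(0) = a_1 = 3
y_2 = S_1(3) = -2
t_q=7/2 is in segment 1 (τ=3/2); S_1(τ)=7/5

y_0=1 y_1=3 y_2=-2
S(7/2) = 7/5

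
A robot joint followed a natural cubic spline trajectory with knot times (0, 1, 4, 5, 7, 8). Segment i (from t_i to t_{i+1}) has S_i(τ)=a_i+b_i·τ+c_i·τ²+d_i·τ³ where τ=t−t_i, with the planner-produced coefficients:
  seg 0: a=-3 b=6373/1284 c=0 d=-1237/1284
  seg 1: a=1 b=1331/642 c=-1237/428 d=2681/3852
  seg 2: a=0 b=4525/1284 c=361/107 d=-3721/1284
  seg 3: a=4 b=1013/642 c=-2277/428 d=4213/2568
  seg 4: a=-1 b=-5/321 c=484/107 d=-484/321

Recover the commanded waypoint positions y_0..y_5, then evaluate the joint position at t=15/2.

y_0 = S_0(0) = a_0 = -3
y_1 = S_1(0) = a_1 = 1
y_2 = S_2(0) = a_2 = 0
y_3 = S_3(0) = a_3 = 4
y_4 = S_4(0) = a_4 = -1
y_5 = S_4(1) = 2
t_q=15/2 is in segment 4 (τ=1/2); S_4(τ)=-7/107

y_0=-3 y_1=1 y_2=0 y_3=4 y_4=-1 y_5=2
S(15/2) = -7/107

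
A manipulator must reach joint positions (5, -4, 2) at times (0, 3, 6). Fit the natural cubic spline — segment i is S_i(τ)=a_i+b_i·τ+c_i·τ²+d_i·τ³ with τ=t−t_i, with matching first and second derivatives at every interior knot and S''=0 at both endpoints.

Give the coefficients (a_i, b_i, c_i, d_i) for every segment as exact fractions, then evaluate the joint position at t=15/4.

Δ: Δ0=-3, Δ1=2
row 1: diag=12, rhs=30; c'=1/4, d'=5/2
back: M1=5/2
M: M0=0, M1=5/2, M2=0
seg 0: a=5, c=M0/2=0, d=(M1−M0)/(6·3)=5/36, b=Δ0−h0·(2M0+M1)/6=-17/4
seg 1: a=-4, c=M1/2=5/4, d=(M2−M1)/(6·3)=-5/36, b=Δ1−h1·(2M1+M2)/6=-1/2
t_q=15/4 → seg 1, τ=3/4; S=-4+-1/2·τ+5/4·τ²+-5/36·τ³=-955/256

  seg 0: a=5 b=-17/4 c=0 d=5/36
  seg 1: a=-4 b=-1/2 c=5/4 d=-5/36
S(15/4) = -955/256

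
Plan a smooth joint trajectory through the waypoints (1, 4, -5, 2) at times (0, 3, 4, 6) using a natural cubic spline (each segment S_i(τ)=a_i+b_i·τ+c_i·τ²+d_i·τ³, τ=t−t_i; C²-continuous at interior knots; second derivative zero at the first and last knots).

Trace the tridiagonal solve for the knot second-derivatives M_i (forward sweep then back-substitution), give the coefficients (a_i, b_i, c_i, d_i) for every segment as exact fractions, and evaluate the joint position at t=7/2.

Δ: Δ0=1, Δ1=-9, Δ2=7/2
row 1: diag=8, rhs=-60; c'=1/8, d'=-15/2
row 2: denom=6−1·1/8=47/8; d'=(75−1·-15/2)/(47/8)=660/47
back: M2=660/47
back: M1=-15/2−1/8·660/47=-435/47
M: M0=0, M1=-435/47, M2=660/47, M3=0
seg 0: a=1, c=M0/2=0, d=(M1−M0)/(6·3)=-145/282, b=Δ0−h0·(2M0+M1)/6=529/94
seg 1: a=4, c=M1/2=-435/94, d=(M2−M1)/(6·1)=365/94, b=Δ1−h1·(2M1+M2)/6=-388/47
seg 2: a=-5, c=M2/2=330/47, d=(M3−M2)/(6·2)=-55/47, b=Δ2−h2·(2M2+M3)/6=-551/94
t_q=7/2 → seg 1, τ=1/2; S=4+-388/47·τ+-435/94·τ²+365/94·τ³=-601/752

  seg 0: a=1 b=529/94 c=0 d=-145/282
  seg 1: a=4 b=-388/47 c=-435/94 d=365/94
  seg 2: a=-5 b=-551/94 c=330/47 d=-55/47
S(7/2) = -601/752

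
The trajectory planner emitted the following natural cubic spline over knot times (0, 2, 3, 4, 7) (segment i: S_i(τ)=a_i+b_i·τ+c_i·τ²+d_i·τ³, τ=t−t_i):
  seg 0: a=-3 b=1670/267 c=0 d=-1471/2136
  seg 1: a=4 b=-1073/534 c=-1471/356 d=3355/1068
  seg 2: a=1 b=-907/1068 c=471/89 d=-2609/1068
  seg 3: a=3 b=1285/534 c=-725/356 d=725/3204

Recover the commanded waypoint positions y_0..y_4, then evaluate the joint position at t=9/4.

y_0 = S_0(0) = a_0 = -3
y_1 = S_1(0) = a_1 = 4
y_2 = S_2(0) = a_2 = 1
y_3 = S_3(0) = a_3 = 3
y_4 = S_3(3) = -2
t_q=9/4 is in segment 1 (τ=1/4); S_1(τ)=74925/22784

y_0=-3 y_1=4 y_2=1 y_3=3 y_4=-2
S(9/4) = 74925/22784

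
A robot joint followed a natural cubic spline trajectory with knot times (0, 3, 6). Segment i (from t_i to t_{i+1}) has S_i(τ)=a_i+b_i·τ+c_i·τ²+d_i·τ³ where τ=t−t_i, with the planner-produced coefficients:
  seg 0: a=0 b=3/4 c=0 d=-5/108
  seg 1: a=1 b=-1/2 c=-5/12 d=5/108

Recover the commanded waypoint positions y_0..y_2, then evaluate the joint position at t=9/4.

y_0 = S_0(0) = a_0 = 0
y_1 = S_1(0) = a_1 = 1
y_2 = S_1(3) = -3
t_q=9/4 is in segment 0 (τ=9/4); S_0(τ)=297/256

y_0=0 y_1=1 y_2=-3
S(9/4) = 297/256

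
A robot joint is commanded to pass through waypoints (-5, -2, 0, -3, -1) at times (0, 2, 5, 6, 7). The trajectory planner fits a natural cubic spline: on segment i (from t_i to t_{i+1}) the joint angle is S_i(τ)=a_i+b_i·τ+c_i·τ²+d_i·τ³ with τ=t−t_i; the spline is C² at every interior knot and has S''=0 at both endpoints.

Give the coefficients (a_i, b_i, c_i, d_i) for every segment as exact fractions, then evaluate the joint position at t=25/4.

  seg 0: a=-5 b=517/411 c=0 d=199/3288
  seg 1: a=-2 b=1631/822 c=199/548 d=-1319/4932
  seg 2: a=0 b=-5027/1644 c=-280/137 d=3455/1644
  seg 3: a=-3 b=-691/822 c=2335/548 d=-2335/1644
S(25/4) = -104025/35072

Δ: Δ0=3/2, Δ1=2/3, Δ2=-3, Δ3=2
row 1: diag=10, rhs=-5; c'=3/10, d'=-1/2
row 2: denom=8−3·3/10=71/10; d'=(-22−3·-1/2)/(71/10)=-205/71
row 3: denom=4−1·10/71=274/71; d'=(30−1·-205/71)/(274/71)=2335/274
back: M3=2335/274
back: M2=-205/71−10/71·2335/274=-560/137
back: M1=-1/2−3/10·-560/137=199/274
M: M0=0, M1=199/274, M2=-560/137, M3=2335/274, M4=0
seg 0: a=-5, c=M0/2=0, d=(M1−M0)/(6·2)=199/3288, b=Δ0−h0·(2M0+M1)/6=517/411
seg 1: a=-2, c=M1/2=199/548, d=(M2−M1)/(6·3)=-1319/4932, b=Δ1−h1·(2M1+M2)/6=1631/822
seg 2: a=0, c=M2/2=-280/137, d=(M3−M2)/(6·1)=3455/1644, b=Δ2−h2·(2M2+M3)/6=-5027/1644
seg 3: a=-3, c=M3/2=2335/548, d=(M4−M3)/(6·1)=-2335/1644, b=Δ3−h3·(2M3+M4)/6=-691/822
t_q=25/4 → seg 3, τ=1/4; S=-3+-691/822·τ+2335/548·τ²+-2335/1644·τ³=-104025/35072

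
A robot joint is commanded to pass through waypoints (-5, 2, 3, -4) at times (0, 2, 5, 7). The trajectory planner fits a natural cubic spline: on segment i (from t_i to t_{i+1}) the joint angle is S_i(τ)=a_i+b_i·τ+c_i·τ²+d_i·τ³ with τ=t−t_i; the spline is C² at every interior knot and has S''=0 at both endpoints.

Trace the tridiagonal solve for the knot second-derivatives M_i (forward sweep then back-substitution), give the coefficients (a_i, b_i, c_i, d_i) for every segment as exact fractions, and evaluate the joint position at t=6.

Δ: Δ0=7/2, Δ1=1/3, Δ2=-7/2
row 1: diag=10, rhs=-19; c'=3/10, d'=-19/10
row 2: denom=10−3·3/10=91/10; d'=(-23−3·-19/10)/(91/10)=-173/91
back: M2=-173/91
back: M1=-19/10−3/10·-173/91=-121/91
M: M0=0, M1=-121/91, M2=-173/91, M3=0
seg 0: a=-5, c=M0/2=0, d=(M1−M0)/(6·2)=-121/1092, b=Δ0−h0·(2M0+M1)/6=2153/546
seg 1: a=2, c=M1/2=-121/182, d=(M2−M1)/(6·3)=-2/63, b=Δ1−h1·(2M1+M2)/6=1427/546
seg 2: a=3, c=M2/2=-173/182, d=(M3−M2)/(6·2)=173/1092, b=Δ2−h2·(2M2+M3)/6=-1219/546
t_q=6 → seg 2, τ=1; S=3+-1219/546·τ+-173/182·τ²+173/1092·τ³=-9/364

  seg 0: a=-5 b=2153/546 c=0 d=-121/1092
  seg 1: a=2 b=1427/546 c=-121/182 d=-2/63
  seg 2: a=3 b=-1219/546 c=-173/182 d=173/1092
S(6) = -9/364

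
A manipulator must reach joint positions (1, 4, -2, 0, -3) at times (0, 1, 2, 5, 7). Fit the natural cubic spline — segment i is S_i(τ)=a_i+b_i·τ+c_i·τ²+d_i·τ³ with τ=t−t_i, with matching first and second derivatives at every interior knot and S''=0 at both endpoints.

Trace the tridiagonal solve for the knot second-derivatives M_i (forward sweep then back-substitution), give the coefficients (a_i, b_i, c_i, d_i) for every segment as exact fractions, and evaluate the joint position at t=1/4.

  seg 0: a=1 b=9205/1644 c=0 d=-4273/1644
  seg 1: a=4 b=-1807/822 c=-4273/548 d=6569/1644
  seg 2: a=-2 b=-9545/1644 c=574/137 d=-3341/4932
  seg 3: a=0 b=857/822 c=-1045/548 d=1045/3288
S(1/4) = 82741/35072

Δ: Δ0=3, Δ1=-6, Δ2=2/3, Δ3=-3/2
row 1: diag=4, rhs=-54; c'=1/4, d'=-27/2
row 2: denom=8−1·1/4=31/4; d'=(40−1·-27/2)/(31/4)=214/31
row 3: denom=10−3·12/31=274/31; d'=(-13−3·214/31)/(274/31)=-1045/274
back: M3=-1045/274
back: M2=214/31−12/31·-1045/274=1148/137
back: M1=-27/2−1/4·1148/137=-4273/274
M: M0=0, M1=-4273/274, M2=1148/137, M3=-1045/274, M4=0
seg 0: a=1, c=M0/2=0, d=(M1−M0)/(6·1)=-4273/1644, b=Δ0−h0·(2M0+M1)/6=9205/1644
seg 1: a=4, c=M1/2=-4273/548, d=(M2−M1)/(6·1)=6569/1644, b=Δ1−h1·(2M1+M2)/6=-1807/822
seg 2: a=-2, c=M2/2=574/137, d=(M3−M2)/(6·3)=-3341/4932, b=Δ2−h2·(2M2+M3)/6=-9545/1644
seg 3: a=0, c=M3/2=-1045/548, d=(M4−M3)/(6·2)=1045/3288, b=Δ3−h3·(2M3+M4)/6=857/822
t_q=1/4 → seg 0, τ=1/4; S=1+9205/1644·τ+0·τ²+-4273/1644·τ³=82741/35072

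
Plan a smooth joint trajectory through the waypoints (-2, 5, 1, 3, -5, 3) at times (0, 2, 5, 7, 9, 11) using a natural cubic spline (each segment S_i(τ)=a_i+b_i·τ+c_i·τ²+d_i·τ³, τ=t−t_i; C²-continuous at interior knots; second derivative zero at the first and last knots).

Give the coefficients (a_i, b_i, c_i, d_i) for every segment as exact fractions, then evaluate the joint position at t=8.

Δ: Δ0=7/2, Δ1=-4/3, Δ2=1, Δ3=-4, Δ4=4
row 1: diag=10, rhs=-29; c'=3/10, d'=-29/10
row 2: denom=10−3·3/10=91/10; d'=(14−3·-29/10)/(91/10)=227/91
row 3: denom=8−2·20/91=688/91; d'=(-30−2·227/91)/(688/91)=-199/43
row 4: denom=8−2·91/344=1285/172; d'=(48−2·-199/43)/(1285/172)=9848/1285
back: M4=9848/1285
back: M3=-199/43−91/344·9848/1285=-8552/1285
back: M2=227/91−20/91·-8552/1285=1017/257
back: M1=-29/10−3/10·1017/257=-5252/1285
M: M0=0, M1=-5252/1285, M2=1017/257, M3=-8552/1285, M4=9848/1285, M5=0
seg 0: a=-2, c=M0/2=0, d=(M1−M0)/(6·2)=-1313/3855, b=Δ0−h0·(2M0+M1)/6=37489/7710
seg 1: a=5, c=M1/2=-2626/1285, d=(M2−M1)/(6·3)=10337/23130, b=Δ1−h1·(2M1+M2)/6=5977/7710
seg 2: a=1, c=M2/2=1017/514, d=(M3−M2)/(6·2)=-13637/15420, b=Δ2−h2·(2M2+M3)/6=2237/3855
seg 3: a=3, c=M3/2=-4276/1285, d=(M4−M3)/(6·2)=920/771, b=Δ3−h3·(2M3+M4)/6=-8164/3855
seg 4: a=-5, c=M4/2=4924/1285, d=(M5−M4)/(6·2)=-2462/3855, b=Δ4−h4·(2M4+M5)/6=-4276/3855
t_q=8 → seg 3, τ=1; S=3+-8164/3855·τ+-4276/1285·τ²+920/771·τ³=-1609/1285

  seg 0: a=-2 b=37489/7710 c=0 d=-1313/3855
  seg 1: a=5 b=5977/7710 c=-2626/1285 d=10337/23130
  seg 2: a=1 b=2237/3855 c=1017/514 d=-13637/15420
  seg 3: a=3 b=-8164/3855 c=-4276/1285 d=920/771
  seg 4: a=-5 b=-4276/3855 c=4924/1285 d=-2462/3855
S(8) = -1609/1285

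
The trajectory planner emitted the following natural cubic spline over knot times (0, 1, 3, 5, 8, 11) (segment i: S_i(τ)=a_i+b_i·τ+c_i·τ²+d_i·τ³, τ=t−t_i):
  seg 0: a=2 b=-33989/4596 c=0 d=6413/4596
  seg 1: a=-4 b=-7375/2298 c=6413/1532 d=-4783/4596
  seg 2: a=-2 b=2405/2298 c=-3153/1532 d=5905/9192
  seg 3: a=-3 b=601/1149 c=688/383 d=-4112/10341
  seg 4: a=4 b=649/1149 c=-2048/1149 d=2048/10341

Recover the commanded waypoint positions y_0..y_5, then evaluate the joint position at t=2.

y_0=2 y_1=-4 y_2=-2 y_3=-3 y_4=4 y_5=-5
S(2) = -3113/766

y_0 = S_0(0) = a_0 = 2
y_1 = S_1(0) = a_1 = -4
y_2 = S_2(0) = a_2 = -2
y_3 = S_3(0) = a_3 = -3
y_4 = S_4(0) = a_4 = 4
y_5 = S_4(3) = -5
t_q=2 is in segment 1 (τ=1); S_1(τ)=-3113/766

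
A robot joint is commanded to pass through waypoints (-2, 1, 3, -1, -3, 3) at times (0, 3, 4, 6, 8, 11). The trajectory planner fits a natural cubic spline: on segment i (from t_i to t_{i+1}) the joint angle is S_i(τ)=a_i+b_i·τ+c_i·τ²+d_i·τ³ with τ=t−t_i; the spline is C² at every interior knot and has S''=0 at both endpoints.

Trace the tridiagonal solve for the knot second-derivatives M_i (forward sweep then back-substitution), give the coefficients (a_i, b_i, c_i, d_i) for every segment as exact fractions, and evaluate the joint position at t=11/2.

Δ: Δ0=1, Δ1=2, Δ2=-2, Δ3=-1, Δ4=2
row 1: diag=8, rhs=6; c'=1/8, d'=3/4
row 2: denom=6−1·1/8=47/8; d'=(-24−1·3/4)/(47/8)=-198/47
row 3: denom=8−2·16/47=344/47; d'=(6−2·-198/47)/(344/47)=339/172
row 4: denom=10−2·47/172=813/86; d'=(18−2·339/172)/(813/86)=403/271
back: M4=403/271
back: M3=339/172−47/172·403/271=424/271
back: M2=-198/47−16/47·424/271=-1286/271
back: M1=3/4−1/8·-1286/271=364/271
M: M0=0, M1=364/271, M2=-1286/271, M3=424/271, M4=403/271, M5=0
seg 0: a=-2, c=M0/2=0, d=(M1−M0)/(6·3)=182/2439, b=Δ0−h0·(2M0+M1)/6=89/271
seg 1: a=1, c=M1/2=182/271, d=(M2−M1)/(6·1)=-275/271, b=Δ1−h1·(2M1+M2)/6=635/271
seg 2: a=3, c=M2/2=-643/271, d=(M3−M2)/(6·2)=285/542, b=Δ2−h2·(2M2+M3)/6=174/271
seg 3: a=-1, c=M3/2=212/271, d=(M4−M3)/(6·2)=-7/1084, b=Δ3−h3·(2M3+M4)/6=-688/271
seg 4: a=-3, c=M4/2=403/542, d=(M5−M4)/(6·3)=-403/4878, b=Δ4−h4·(2M4+M5)/6=139/271
t_q=11/2 → seg 2, τ=3/2; S=3+174/271·τ+-643/271·τ²+285/542·τ³=1731/4336

  seg 0: a=-2 b=89/271 c=0 d=182/2439
  seg 1: a=1 b=635/271 c=182/271 d=-275/271
  seg 2: a=3 b=174/271 c=-643/271 d=285/542
  seg 3: a=-1 b=-688/271 c=212/271 d=-7/1084
  seg 4: a=-3 b=139/271 c=403/542 d=-403/4878
S(11/2) = 1731/4336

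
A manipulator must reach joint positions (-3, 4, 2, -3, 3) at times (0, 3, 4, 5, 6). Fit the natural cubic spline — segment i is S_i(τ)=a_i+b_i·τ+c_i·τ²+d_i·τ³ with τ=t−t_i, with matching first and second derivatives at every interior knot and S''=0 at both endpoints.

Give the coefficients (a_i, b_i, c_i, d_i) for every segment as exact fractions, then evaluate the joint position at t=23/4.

  seg 0: a=-3 b=595/174 c=0 d=-7/58
  seg 1: a=4 b=14/87 c=-63/58 d=-187/174
  seg 2: a=2 b=-911/174 c=-125/29 d=791/174
  seg 3: a=-3 b=-19/87 c=541/58 d=-541/174
S(23/4) = 2863/3712

Δ: Δ0=7/3, Δ1=-2, Δ2=-5, Δ3=6
row 1: diag=8, rhs=-26; c'=1/8, d'=-13/4
row 2: denom=4−1·1/8=31/8; d'=(-18−1·-13/4)/(31/8)=-118/31
row 3: denom=4−1·8/31=116/31; d'=(66−1·-118/31)/(116/31)=541/29
back: M3=541/29
back: M2=-118/31−8/31·541/29=-250/29
back: M1=-13/4−1/8·-250/29=-63/29
M: M0=0, M1=-63/29, M2=-250/29, M3=541/29, M4=0
seg 0: a=-3, c=M0/2=0, d=(M1−M0)/(6·3)=-7/58, b=Δ0−h0·(2M0+M1)/6=595/174
seg 1: a=4, c=M1/2=-63/58, d=(M2−M1)/(6·1)=-187/174, b=Δ1−h1·(2M1+M2)/6=14/87
seg 2: a=2, c=M2/2=-125/29, d=(M3−M2)/(6·1)=791/174, b=Δ2−h2·(2M2+M3)/6=-911/174
seg 3: a=-3, c=M3/2=541/58, d=(M4−M3)/(6·1)=-541/174, b=Δ3−h3·(2M3+M4)/6=-19/87
t_q=23/4 → seg 3, τ=3/4; S=-3+-19/87·τ+541/58·τ²+-541/174·τ³=2863/3712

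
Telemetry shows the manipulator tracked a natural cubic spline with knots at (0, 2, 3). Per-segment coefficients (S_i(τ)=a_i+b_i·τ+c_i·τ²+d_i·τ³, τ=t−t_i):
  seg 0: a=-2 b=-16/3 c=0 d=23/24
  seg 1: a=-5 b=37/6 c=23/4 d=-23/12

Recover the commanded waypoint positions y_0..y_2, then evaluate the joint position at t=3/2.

y_0=-2 y_1=-5 y_2=5
S(3/2) = -433/64

y_0 = S_0(0) = a_0 = -2
y_1 = S_1(0) = a_1 = -5
y_2 = S_1(1) = 5
t_q=3/2 is in segment 0 (τ=3/2); S_0(τ)=-433/64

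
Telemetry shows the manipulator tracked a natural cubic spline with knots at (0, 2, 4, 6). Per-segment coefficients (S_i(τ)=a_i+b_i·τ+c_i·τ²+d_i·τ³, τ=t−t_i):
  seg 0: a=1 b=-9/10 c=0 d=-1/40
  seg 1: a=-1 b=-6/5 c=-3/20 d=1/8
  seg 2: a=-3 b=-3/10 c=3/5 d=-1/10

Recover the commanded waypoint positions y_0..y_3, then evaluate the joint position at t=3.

y_0=1 y_1=-1 y_2=-3 y_3=-2
S(3) = -89/40

y_0 = S_0(0) = a_0 = 1
y_1 = S_1(0) = a_1 = -1
y_2 = S_2(0) = a_2 = -3
y_3 = S_2(2) = -2
t_q=3 is in segment 1 (τ=1); S_1(τ)=-89/40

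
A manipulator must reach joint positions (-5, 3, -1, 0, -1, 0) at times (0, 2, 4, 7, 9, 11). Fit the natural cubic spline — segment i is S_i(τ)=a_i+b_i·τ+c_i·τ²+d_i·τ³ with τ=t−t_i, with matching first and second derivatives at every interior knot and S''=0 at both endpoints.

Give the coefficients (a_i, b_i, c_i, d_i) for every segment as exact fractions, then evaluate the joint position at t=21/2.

Δ: Δ0=4, Δ1=-2, Δ2=1/3, Δ3=-1/2, Δ4=1/2
row 1: diag=8, rhs=-36; c'=1/4, d'=-9/2
row 2: denom=10−2·1/4=19/2; d'=(14−2·-9/2)/(19/2)=46/19
row 3: denom=10−3·6/19=172/19; d'=(-5−3·46/19)/(172/19)=-233/172
row 4: denom=8−2·19/86=325/43; d'=(6−2·-233/172)/(325/43)=749/650
back: M4=749/650
back: M3=-233/172−19/86·749/650=-523/325
back: M2=46/19−6/19·-523/325=952/325
back: M1=-9/2−1/4·952/325=-3401/650
M: M0=0, M1=-3401/650, M2=952/325, M3=-523/325, M4=749/650, M5=0
seg 0: a=-5, c=M0/2=0, d=(M1−M0)/(6·2)=-3401/7800, b=Δ0−h0·(2M0+M1)/6=11201/1950
seg 1: a=3, c=M1/2=-3401/1300, d=(M2−M1)/(6·2)=1061/1560, b=Δ1−h1·(2M1+M2)/6=499/975
seg 2: a=-1, c=M2/2=476/325, d=(M3−M2)/(6·3)=-59/234, b=Δ2−h2·(2M2+M3)/6=-3493/1950
seg 3: a=0, c=M3/2=-523/650, d=(M4−M3)/(6·2)=359/1560, b=Δ3−h3·(2M3+M4)/6=184/975
seg 4: a=-1, c=M4/2=749/1300, d=(M5−M4)/(6·2)=-749/7800, b=Δ4−h4·(2M4+M5)/6=-523/1950
t_q=21/2 → seg 4, τ=3/2; S=-1+-523/1950·τ+749/1300·τ²+-749/7800·τ³=-1789/4160

  seg 0: a=-5 b=11201/1950 c=0 d=-3401/7800
  seg 1: a=3 b=499/975 c=-3401/1300 d=1061/1560
  seg 2: a=-1 b=-3493/1950 c=476/325 d=-59/234
  seg 3: a=0 b=184/975 c=-523/650 d=359/1560
  seg 4: a=-1 b=-523/1950 c=749/1300 d=-749/7800
S(21/2) = -1789/4160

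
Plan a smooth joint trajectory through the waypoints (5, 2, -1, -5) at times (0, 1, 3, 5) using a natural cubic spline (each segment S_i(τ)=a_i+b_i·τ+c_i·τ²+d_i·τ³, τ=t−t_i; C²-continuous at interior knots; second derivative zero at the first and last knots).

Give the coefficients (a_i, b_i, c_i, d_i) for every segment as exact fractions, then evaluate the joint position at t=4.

Δ: Δ0=-3, Δ1=-3/2, Δ2=-2
row 1: diag=6, rhs=9; c'=1/3, d'=3/2
row 2: denom=8−2·1/3=22/3; d'=(-3−2·3/2)/(22/3)=-9/11
back: M2=-9/11
back: M1=3/2−1/3·-9/11=39/22
M: M0=0, M1=39/22, M2=-9/11, M3=0
seg 0: a=5, c=M0/2=0, d=(M1−M0)/(6·1)=13/44, b=Δ0−h0·(2M0+M1)/6=-145/44
seg 1: a=2, c=M1/2=39/44, d=(M2−M1)/(6·2)=-19/88, b=Δ1−h1·(2M1+M2)/6=-53/22
seg 2: a=-1, c=M2/2=-9/22, d=(M3−M2)/(6·2)=3/44, b=Δ2−h2·(2M2+M3)/6=-16/11
t_q=4 → seg 2, τ=1; S=-1+-16/11·τ+-9/22·τ²+3/44·τ³=-123/44

  seg 0: a=5 b=-145/44 c=0 d=13/44
  seg 1: a=2 b=-53/22 c=39/44 d=-19/88
  seg 2: a=-1 b=-16/11 c=-9/22 d=3/44
S(4) = -123/44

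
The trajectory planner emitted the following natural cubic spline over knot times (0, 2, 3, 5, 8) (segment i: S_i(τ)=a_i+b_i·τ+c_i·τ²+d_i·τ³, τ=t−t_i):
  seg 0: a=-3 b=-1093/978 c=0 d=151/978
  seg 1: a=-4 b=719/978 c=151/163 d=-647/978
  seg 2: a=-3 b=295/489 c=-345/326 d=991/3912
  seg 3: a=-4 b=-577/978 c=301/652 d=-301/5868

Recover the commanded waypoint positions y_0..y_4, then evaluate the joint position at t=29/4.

y_0 = S_0(0) = a_0 = -3
y_1 = S_1(0) = a_1 = -4
y_2 = S_2(0) = a_2 = -3
y_3 = S_3(0) = a_3 = -4
y_4 = S_3(3) = -3
t_q=29/4 is in segment 3 (τ=9/4); S_3(τ)=-149161/41728

y_0=-3 y_1=-4 y_2=-3 y_3=-4 y_4=-3
S(29/4) = -149161/41728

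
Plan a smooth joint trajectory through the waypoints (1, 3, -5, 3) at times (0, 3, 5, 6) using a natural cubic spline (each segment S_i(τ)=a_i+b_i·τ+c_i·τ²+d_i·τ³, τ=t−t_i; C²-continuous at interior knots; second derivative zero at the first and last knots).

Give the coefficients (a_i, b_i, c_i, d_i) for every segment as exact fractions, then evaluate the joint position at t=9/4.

Δ: Δ0=2/3, Δ1=-4, Δ2=8
row 1: diag=10, rhs=-28; c'=1/5, d'=-14/5
row 2: denom=6−2·1/5=28/5; d'=(72−2·-14/5)/(28/5)=97/7
back: M2=97/7
back: M1=-14/5−1/5·97/7=-39/7
M: M0=0, M1=-39/7, M2=97/7, M3=0
seg 0: a=1, c=M0/2=0, d=(M1−M0)/(6·3)=-13/42, b=Δ0−h0·(2M0+M1)/6=145/42
seg 1: a=3, c=M1/2=-39/14, d=(M2−M1)/(6·2)=34/21, b=Δ1−h1·(2M1+M2)/6=-103/21
seg 2: a=-5, c=M2/2=97/14, d=(M3−M2)/(6·1)=-97/42, b=Δ2−h2·(2M2+M3)/6=71/21
t_q=9/4 → seg 0, τ=9/4; S=1+145/42·τ+0·τ²+-13/42·τ³=671/128

  seg 0: a=1 b=145/42 c=0 d=-13/42
  seg 1: a=3 b=-103/21 c=-39/14 d=34/21
  seg 2: a=-5 b=71/21 c=97/14 d=-97/42
S(9/4) = 671/128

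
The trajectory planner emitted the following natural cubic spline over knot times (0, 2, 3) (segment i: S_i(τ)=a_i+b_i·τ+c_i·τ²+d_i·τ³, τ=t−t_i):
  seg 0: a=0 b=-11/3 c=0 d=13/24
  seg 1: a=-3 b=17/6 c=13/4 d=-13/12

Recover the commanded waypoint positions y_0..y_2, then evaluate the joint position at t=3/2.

y_0 = S_0(0) = a_0 = 0
y_1 = S_1(0) = a_1 = -3
y_2 = S_1(1) = 2
t_q=3/2 is in segment 0 (τ=3/2); S_0(τ)=-235/64

y_0=0 y_1=-3 y_2=2
S(3/2) = -235/64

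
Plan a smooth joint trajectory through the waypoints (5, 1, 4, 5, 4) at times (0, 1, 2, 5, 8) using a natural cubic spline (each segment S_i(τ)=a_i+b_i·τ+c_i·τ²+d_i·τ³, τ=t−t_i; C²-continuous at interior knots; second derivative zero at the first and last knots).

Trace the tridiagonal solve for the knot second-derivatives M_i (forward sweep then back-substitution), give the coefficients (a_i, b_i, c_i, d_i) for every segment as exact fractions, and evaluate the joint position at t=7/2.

  seg 0: a=5 b=-661/112 c=0 d=213/112
  seg 1: a=1 b=-11/56 c=639/112 d=-281/112
  seg 2: a=4 b=59/16 c=-51/28 d=709/3024
  seg 3: a=5 b=-51/56 c=97/336 d=-97/3024
S(7/2) = 5577/896

Δ: Δ0=-4, Δ1=3, Δ2=1/3, Δ3=-1/3
row 1: diag=4, rhs=42; c'=1/4, d'=21/2
row 2: denom=8−1·1/4=31/4; d'=(-16−1·21/2)/(31/4)=-106/31
row 3: denom=12−3·12/31=336/31; d'=(-4−3·-106/31)/(336/31)=97/168
back: M3=97/168
back: M2=-106/31−12/31·97/168=-51/14
back: M1=21/2−1/4·-51/14=639/56
M: M0=0, M1=639/56, M2=-51/14, M3=97/168, M4=0
seg 0: a=5, c=M0/2=0, d=(M1−M0)/(6·1)=213/112, b=Δ0−h0·(2M0+M1)/6=-661/112
seg 1: a=1, c=M1/2=639/112, d=(M2−M1)/(6·1)=-281/112, b=Δ1−h1·(2M1+M2)/6=-11/56
seg 2: a=4, c=M2/2=-51/28, d=(M3−M2)/(6·3)=709/3024, b=Δ2−h2·(2M2+M3)/6=59/16
seg 3: a=5, c=M3/2=97/336, d=(M4−M3)/(6·3)=-97/3024, b=Δ3−h3·(2M3+M4)/6=-51/56
t_q=7/2 → seg 2, τ=3/2; S=4+59/16·τ+-51/28·τ²+709/3024·τ³=5577/896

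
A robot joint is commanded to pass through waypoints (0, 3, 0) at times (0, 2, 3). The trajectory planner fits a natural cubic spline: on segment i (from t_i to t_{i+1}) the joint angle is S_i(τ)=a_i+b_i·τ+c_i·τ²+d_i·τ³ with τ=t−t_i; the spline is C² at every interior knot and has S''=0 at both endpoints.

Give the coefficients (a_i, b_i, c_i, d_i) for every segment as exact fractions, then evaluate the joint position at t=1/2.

  seg 0: a=0 b=3 c=0 d=-3/8
  seg 1: a=3 b=-3/2 c=-9/4 d=3/4
S(1/2) = 93/64

Δ: Δ0=3/2, Δ1=-3
row 1: diag=6, rhs=-27; c'=1/6, d'=-9/2
back: M1=-9/2
M: M0=0, M1=-9/2, M2=0
seg 0: a=0, c=M0/2=0, d=(M1−M0)/(6·2)=-3/8, b=Δ0−h0·(2M0+M1)/6=3
seg 1: a=3, c=M1/2=-9/4, d=(M2−M1)/(6·1)=3/4, b=Δ1−h1·(2M1+M2)/6=-3/2
t_q=1/2 → seg 0, τ=1/2; S=0+3·τ+0·τ²+-3/8·τ³=93/64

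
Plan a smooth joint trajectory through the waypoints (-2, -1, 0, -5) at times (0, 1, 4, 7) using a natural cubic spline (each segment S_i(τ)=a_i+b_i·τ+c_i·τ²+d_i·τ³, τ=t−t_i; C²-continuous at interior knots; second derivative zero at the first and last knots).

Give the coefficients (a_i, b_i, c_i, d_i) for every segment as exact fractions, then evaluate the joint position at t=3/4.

  seg 0: a=-2 b=89/87 c=0 d=-2/87
  seg 1: a=-1 b=83/87 c=-2/29 d=-4/87
  seg 2: a=0 b=-61/87 c=-14/29 d=14/261
S(3/4) = -1153/928

Δ: Δ0=1, Δ1=1/3, Δ2=-5/3
row 1: diag=8, rhs=-4; c'=3/8, d'=-1/2
row 2: denom=12−3·3/8=87/8; d'=(-12−3·-1/2)/(87/8)=-28/29
back: M2=-28/29
back: M1=-1/2−3/8·-28/29=-4/29
M: M0=0, M1=-4/29, M2=-28/29, M3=0
seg 0: a=-2, c=M0/2=0, d=(M1−M0)/(6·1)=-2/87, b=Δ0−h0·(2M0+M1)/6=89/87
seg 1: a=-1, c=M1/2=-2/29, d=(M2−M1)/(6·3)=-4/87, b=Δ1−h1·(2M1+M2)/6=83/87
seg 2: a=0, c=M2/2=-14/29, d=(M3−M2)/(6·3)=14/261, b=Δ2−h2·(2M2+M3)/6=-61/87
t_q=3/4 → seg 0, τ=3/4; S=-2+89/87·τ+0·τ²+-2/87·τ³=-1153/928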